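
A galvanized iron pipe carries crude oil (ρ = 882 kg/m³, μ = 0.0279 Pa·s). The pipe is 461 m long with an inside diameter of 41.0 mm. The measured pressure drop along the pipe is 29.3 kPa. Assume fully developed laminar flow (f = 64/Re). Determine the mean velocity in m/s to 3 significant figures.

V ≈ 0.120 m/s

For laminar flow, f = 64/Re with Re = ρVD/μ, so Darcy-Weisbach reduces to ΔP = 32μLV/D². Solving for V: V = ΔP·D²/(32μL) = 2.93e+04·(0.041)²/(32·0.0279·461) = 0.1197 m/s.
Check: Re = ρVD/μ = 882·0.1197·0.041/0.0279 = 155.1 < 2300, so the laminar assumption holds.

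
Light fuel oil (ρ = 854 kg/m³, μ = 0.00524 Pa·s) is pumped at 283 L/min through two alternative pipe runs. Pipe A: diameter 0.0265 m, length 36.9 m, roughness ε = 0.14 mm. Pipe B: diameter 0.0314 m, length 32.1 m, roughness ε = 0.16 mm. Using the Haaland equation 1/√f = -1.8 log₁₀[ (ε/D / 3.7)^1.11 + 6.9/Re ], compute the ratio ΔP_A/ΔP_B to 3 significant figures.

Pipe A: V = Q/A = 0.004717/0.0005515 = 8.552 m/s; Re = 3.693e+04; ε/D = 0.00528; Haaland → f = 0.03307; ΔP_A = f(L/D)(ρV²/2) = 1.438e+06 Pa.
Pipe B: V = Q/A = 0.004717/0.0007744 = 6.091 m/s; Re = 3.117e+04; ε/D = 0.0051; Haaland → f = 0.03315; ΔP_B = f(L/D)(ρV²/2) = 5.369e+05 Pa.
ΔP_A/ΔP_B = 1.438e+06/5.369e+05 = 2.68.

ΔP_A/ΔP_B ≈ 2.68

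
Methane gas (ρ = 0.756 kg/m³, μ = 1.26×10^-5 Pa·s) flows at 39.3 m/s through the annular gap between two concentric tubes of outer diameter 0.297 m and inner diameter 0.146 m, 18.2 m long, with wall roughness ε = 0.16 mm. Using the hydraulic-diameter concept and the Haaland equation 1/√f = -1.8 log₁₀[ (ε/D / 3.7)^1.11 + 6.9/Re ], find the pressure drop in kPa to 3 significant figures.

ΔP ≈ 1.45 kPa

Hydraulic diameter D_h = 4A/P = D_o - D_i = 0.297 - 0.146 = 0.151 m.
Re = ρVD_h/μ = 0.756·39.3·0.151/1.26e-05 = 3.561e+05.
ε/D_h = 0.00016/0.151 = 0.00106; Haaland gives 1/√f = -1.8 log₁₀[0.000117+1.94e-05] = 6.959, so f = 0.02065.
ΔP = f(L/D_h)(ρV²/2) = 0.02065·18.2/0.151·583.8 = 1453 Pa.
ΔP = 1.45 kPa.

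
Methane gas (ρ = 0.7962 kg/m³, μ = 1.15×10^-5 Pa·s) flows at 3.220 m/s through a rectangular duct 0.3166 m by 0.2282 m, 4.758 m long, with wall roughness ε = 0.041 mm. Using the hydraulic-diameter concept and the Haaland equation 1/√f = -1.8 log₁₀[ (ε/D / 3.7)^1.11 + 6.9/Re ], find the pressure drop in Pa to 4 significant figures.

ΔP ≈ 1.515 Pa

Hydraulic diameter D_h = 4A/P = 4·(0.3166·0.2282)/(2·(0.3166+0.2282)) = 0.289/1.09 = 0.2652 m.
Re = ρVD_h/μ = 0.7962·3.22·0.2652/1.15e-05 = 5.913e+04.
ε/D_h = 4.1e-05/0.2652 = 0.000155; Haaland gives 1/√f = -1.8 log₁₀[1.38e-05+0.000117] = 6.992, so f = 0.02045.
ΔP = f(L/D_h)(ρV²/2) = 0.02045·4.758/0.2652·4.128 = 1.515 Pa.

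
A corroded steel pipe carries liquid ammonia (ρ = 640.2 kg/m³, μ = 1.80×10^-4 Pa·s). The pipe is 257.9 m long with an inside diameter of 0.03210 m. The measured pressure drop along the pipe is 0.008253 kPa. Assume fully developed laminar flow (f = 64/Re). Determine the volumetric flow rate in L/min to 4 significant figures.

Q ≈ 0.2780 L/min

For laminar flow, f = 64/Re with Re = ρVD/μ, so Darcy-Weisbach reduces to ΔP = 32μLV/D². Solving for V: V = ΔP·D²/(32μL) = 8.253·(0.0321)²/(32·0.00018·257.9) = 0.005725 m/s.
Check: Re = ρVD/μ = 640.2·0.005725·0.0321/0.00018 = 653.6 < 2300, so the laminar assumption holds.
Q = V·A = 0.005725·(π/4·0.0321²) = 4.633e-06 m³/s = 0.2780 L/min.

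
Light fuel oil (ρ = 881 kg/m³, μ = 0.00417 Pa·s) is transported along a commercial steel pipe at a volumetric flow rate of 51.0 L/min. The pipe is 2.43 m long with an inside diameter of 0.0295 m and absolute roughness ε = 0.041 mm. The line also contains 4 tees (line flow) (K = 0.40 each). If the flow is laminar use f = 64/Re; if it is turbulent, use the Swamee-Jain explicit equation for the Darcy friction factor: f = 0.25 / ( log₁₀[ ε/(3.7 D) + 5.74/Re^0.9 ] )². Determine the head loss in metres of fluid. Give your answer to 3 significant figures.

Q = 51.0 L/min = 51.0/60000 = 0.00085 m³/s.
Cross-sectional area A = πD²/4 = π(0.0295)²/4 = 0.0006835 m²; mean velocity V = Q/A = 0.00085/0.0006835 = 1.244 m/s.
Reynolds number Re = ρVD/μ = 881 · 1.244 · 0.0295 / 0.00417 = 7751.
Re > 4000 → turbulent. Relative roughness ε/D = 4.1e-05/0.0295 = 0.00139. Swamee-Jain: f = 0.25/(log₁₀[0.00139/3.7 + 5.74/7751^0.9])² = 0.25/(log₁₀[0.000376 + 0.00181])² = 0.25/(-2.66)² = 0.03534.
Total minor-loss coefficient ΣK = 4·0.4 = 1.6.
ΔP = [f·L/D + ΣK]·(ρV²/2) = [0.03534·2.43/0.0295 + 1.6]·(881·1.244²/2) = [2.911 + 1.6]·681.3 = 3073 Pa.
Head loss h_f = ΔP/(ρg) = 3073/(881·9.81) = 0.356 m.

h_f ≈ 0.356 m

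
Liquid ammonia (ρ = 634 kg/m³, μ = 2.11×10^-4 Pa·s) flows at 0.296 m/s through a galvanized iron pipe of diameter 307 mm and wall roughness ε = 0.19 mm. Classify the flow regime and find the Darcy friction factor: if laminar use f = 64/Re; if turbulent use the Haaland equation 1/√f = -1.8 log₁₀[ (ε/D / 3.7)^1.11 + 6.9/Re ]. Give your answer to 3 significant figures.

Re = ρVD/μ = 634·0.296·0.307/0.000211 = 2.73e+05.
Re > 4000 → turbulent. ε/D = 0.00019/0.307 = 0.000619; Haaland: 1/√f = -1.8 log₁₀[6.43e-05 + 2.53e-05] = 7.286, so f = 0.01884.

f ≈ 0.0188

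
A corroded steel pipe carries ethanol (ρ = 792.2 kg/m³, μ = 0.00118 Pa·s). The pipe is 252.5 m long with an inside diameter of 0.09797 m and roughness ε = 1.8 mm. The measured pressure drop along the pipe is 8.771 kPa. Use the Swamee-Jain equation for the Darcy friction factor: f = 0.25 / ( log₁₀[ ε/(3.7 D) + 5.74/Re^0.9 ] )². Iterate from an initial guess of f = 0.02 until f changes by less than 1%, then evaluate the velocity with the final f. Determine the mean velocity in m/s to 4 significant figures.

V ≈ 0.4182 m/s

Rearranging Darcy-Weisbach: V = √(2·ΔP·D/(f·L·ρ)). With ε/D = 0.0018/0.09797 = 0.0184, iterate starting from f = 0.02:
  f = 0.02 → V = √(2·8771·0.09797/(0.02·252.5·792.2)) = 0.6554 m/s; Re = ρVD/μ = 4.311e+04; f → 0.04846
  f = 0.04846 → V = 0.4211 m/s; Re = 2.77e+04; f → 0.04911
  f = 0.04911 → V = 0.4183 m/s; Re = 2.751e+04; f → 0.04912
Converged (Δf/f < 1%). With the final f = 0.04912: V = √(2·8771·0.09797/(0.04912·252.5·792.2)) = 0.4182 m/s.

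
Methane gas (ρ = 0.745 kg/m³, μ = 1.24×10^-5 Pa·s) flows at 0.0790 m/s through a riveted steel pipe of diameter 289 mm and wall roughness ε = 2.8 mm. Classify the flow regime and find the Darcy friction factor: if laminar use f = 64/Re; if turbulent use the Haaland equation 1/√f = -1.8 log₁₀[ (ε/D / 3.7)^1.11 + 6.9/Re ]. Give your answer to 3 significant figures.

f ≈ 0.0467

Re = ρVD/μ = 0.745·0.079·0.289/1.24e-05 = 1372.
Re < 2300 → laminar, so f = 64/Re = 0.04666 (roughness is irrelevant in laminar flow).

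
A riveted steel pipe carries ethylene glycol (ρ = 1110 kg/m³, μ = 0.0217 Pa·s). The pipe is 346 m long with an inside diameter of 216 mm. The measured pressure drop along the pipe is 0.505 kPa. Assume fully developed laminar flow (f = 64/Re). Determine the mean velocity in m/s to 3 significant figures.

For laminar flow, f = 64/Re with Re = ρVD/μ, so Darcy-Weisbach reduces to ΔP = 32μLV/D². Solving for V: V = ΔP·D²/(32μL) = 505·(0.216)²/(32·0.0217·346) = 0.09806 m/s.
Check: Re = ρVD/μ = 1110·0.09806·0.216/0.0217 = 1084 < 2300, so the laminar assumption holds.

V ≈ 0.0981 m/s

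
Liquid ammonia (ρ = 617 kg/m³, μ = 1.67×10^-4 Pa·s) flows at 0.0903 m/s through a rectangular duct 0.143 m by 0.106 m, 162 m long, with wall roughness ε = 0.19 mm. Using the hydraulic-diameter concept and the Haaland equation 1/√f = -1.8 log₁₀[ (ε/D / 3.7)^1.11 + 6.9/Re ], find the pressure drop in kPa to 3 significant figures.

Hydraulic diameter D_h = 4A/P = 4·(0.143·0.106)/(2·(0.143+0.106)) = 0.06063/0.498 = 0.1218 m.
Re = ρVD_h/μ = 617·0.0903·0.1218/0.000167 = 4.062e+04.
ε/D_h = 0.00019/0.1218 = 0.00156; Haaland gives 1/√f = -1.8 log₁₀[0.000179+0.00017] = 6.222, so f = 0.02583.
ΔP = f(L/D_h)(ρV²/2) = 0.02583·162/0.1218·2.516 = 86.45 Pa.
ΔP = 0.0865 kPa.

ΔP ≈ 0.0865 kPa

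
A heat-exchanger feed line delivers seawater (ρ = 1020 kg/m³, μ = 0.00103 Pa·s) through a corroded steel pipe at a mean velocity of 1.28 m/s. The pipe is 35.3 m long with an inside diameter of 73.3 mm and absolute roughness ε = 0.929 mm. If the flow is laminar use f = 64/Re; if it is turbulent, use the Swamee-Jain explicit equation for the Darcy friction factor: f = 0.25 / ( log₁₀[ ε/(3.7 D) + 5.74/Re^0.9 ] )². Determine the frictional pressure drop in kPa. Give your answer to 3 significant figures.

Reynolds number Re = ρVD/μ = 1020 · 1.28 · 0.0733 / 0.00103 = 9.291e+04.
Re > 4000 → turbulent. Relative roughness ε/D = 0.000929/0.0733 = 0.0127. Swamee-Jain: f = 0.25/(log₁₀[0.0127/3.7 + 5.74/9.291e+04^0.9])² = 0.25/(log₁₀[0.00343 + 0.000194])² = 0.25/(-2.441)² = 0.04194.
Darcy-Weisbach: ΔP = f(L/D)(ρV²/2) = 0.04194·(35.3/0.0733)·(1020·1.28²/2) = 0.04194·481.6·835.6 = 1.688e+04 Pa.
ΔP = 1.688e+04 Pa = 16.9 kPa.

ΔP ≈ 16.9 kPa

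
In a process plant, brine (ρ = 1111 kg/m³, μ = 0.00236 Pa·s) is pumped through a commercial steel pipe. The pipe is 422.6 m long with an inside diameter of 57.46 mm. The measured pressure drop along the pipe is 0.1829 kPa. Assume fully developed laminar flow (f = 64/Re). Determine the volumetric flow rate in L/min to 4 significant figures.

Q ≈ 2.944 L/min

For laminar flow, f = 64/Re with Re = ρVD/μ, so Darcy-Weisbach reduces to ΔP = 32μLV/D². Solving for V: V = ΔP·D²/(32μL) = 182.9·(0.05746)²/(32·0.00236·422.6) = 0.01892 m/s.
Check: Re = ρVD/μ = 1111·0.01892·0.05746/0.00236 = 511.8 < 2300, so the laminar assumption holds.
Q = V·A = 0.01892·(π/4·0.05746²) = 4.907e-05 m³/s = 2.944 L/min.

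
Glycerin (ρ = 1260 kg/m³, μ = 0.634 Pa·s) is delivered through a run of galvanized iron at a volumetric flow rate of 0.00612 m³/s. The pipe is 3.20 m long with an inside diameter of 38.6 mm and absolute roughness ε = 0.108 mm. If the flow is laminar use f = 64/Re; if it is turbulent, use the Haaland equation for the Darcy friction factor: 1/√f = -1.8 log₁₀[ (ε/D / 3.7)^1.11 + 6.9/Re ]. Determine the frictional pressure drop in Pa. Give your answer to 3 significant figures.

ΔP ≈ 228000 Pa

Cross-sectional area A = πD²/4 = π(0.0386)²/4 = 0.00117 m²; mean velocity V = Q/A = 0.00612/0.00117 = 5.23 m/s.
Reynolds number Re = ρVD/μ = 1260 · 5.23 · 0.0386 / 0.634 = 401.2.
Re < 2300 → laminar flow, so f = 64/Re = 64/401.2 = 0.1595 (the turbulent correlation is not needed).
Darcy-Weisbach: ΔP = f(L/D)(ρV²/2) = 0.1595·(3.2/0.0386)·(1260·5.23²/2) = 0.1595·82.9·1.723e+04 = 2.279e+05 Pa.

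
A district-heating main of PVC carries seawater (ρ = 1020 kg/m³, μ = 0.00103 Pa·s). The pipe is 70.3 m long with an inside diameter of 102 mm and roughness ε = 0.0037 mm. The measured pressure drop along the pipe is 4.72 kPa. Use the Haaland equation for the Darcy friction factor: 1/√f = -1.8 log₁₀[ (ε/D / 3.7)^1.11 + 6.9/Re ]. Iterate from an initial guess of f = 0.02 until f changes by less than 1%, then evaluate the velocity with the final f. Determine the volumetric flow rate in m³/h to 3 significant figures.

Q ≈ 25.0 m³/h

Rearranging Darcy-Weisbach: V = √(2·ΔP·D/(f·L·ρ)). With ε/D = 3.7e-06/0.102 = 3.63e-05, iterate starting from f = 0.02:
  f = 0.02 → V = √(2·4720·0.102/(0.02·70.3·1020)) = 0.8194 m/s; Re = ρVD/μ = 8.277e+04; f → 0.01868
  f = 0.01868 → V = 0.8479 m/s; Re = 8.564e+04; f → 0.01855
Converged (Δf/f < 1%). With the final f = 0.01855: V = √(2·4720·0.102/(0.01855·70.3·1020)) = 0.8509 m/s.
Q = V·A = 0.8509·(π/4·0.102²) = 0.006953 m³/s = 25.0 m³/h.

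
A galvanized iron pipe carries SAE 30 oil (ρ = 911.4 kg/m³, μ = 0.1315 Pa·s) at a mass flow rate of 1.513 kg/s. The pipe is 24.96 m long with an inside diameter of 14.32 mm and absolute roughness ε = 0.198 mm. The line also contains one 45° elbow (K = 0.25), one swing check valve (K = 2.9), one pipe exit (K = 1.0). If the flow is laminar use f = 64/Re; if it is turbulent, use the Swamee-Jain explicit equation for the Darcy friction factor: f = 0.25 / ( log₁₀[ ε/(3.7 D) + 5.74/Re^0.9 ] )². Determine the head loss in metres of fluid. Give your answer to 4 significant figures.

A = πD²/4 = π(0.01432)²/4 = 0.0001611 m²; mean velocity V = ṁ/(ρA) = 1.513/(911.4 · 0.0001611) = 10.31 m/s.
Reynolds number Re = ρVD/μ = 911.4 · 10.31 · 0.01432 / 0.132 = 1023.
Re < 2300 → laminar flow, so f = 64/Re = 64/1023 = 0.06256 (the turbulent correlation is not needed).
Total minor-loss coefficient ΣK = 1·0.25 + 1·2.9 + 1·1 = 4.15.
ΔP = [f·L/D + ΣK]·(ρV²/2) = [0.06256·24.96/0.01432 + 4.15]·(911.4·10.31²/2) = [109 + 4.15]·4.842e+04 = 5.48e+06 Pa.
Head loss h_f = ΔP/(ρg) = 5.48e+06/(911.4·9.81) = 613.0 m.

h_f ≈ 613.0 m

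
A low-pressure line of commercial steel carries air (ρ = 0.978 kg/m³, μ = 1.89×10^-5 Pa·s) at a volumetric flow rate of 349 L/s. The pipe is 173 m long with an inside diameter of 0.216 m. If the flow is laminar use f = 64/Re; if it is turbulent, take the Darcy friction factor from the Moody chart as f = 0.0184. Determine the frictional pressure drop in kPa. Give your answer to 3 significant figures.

Q = 349 L/s = 349/1000 = 0.349 m³/s.
Cross-sectional area A = πD²/4 = π(0.216)²/4 = 0.03664 m²; mean velocity V = Q/A = 0.349/0.03664 = 9.524 m/s.
Reynolds number Re = ρVD/μ = 0.978 · 9.524 · 0.216 / 1.89e-05 = 1.065e+05.
Re > 4000 → turbulent; use the Moody-chart value f = 0.0184.
Darcy-Weisbach: ΔP = f(L/D)(ρV²/2) = 0.0184·(173/0.216)·(0.978·9.524²/2) = 0.0184·800.9·44.36 = 653.7 Pa.
ΔP = 653.7 Pa = 0.654 kPa.

ΔP ≈ 0.654 kPa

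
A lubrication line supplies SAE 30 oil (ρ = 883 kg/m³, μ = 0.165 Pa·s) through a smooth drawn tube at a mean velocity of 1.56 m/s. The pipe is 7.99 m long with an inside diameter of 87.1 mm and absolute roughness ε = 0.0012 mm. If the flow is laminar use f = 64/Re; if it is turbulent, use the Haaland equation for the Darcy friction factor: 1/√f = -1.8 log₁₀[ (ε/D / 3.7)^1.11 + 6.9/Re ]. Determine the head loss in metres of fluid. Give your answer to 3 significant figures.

Reynolds number Re = ρVD/μ = 883 · 1.56 · 0.0871 / 0.165 = 727.1.
Re < 2300 → laminar flow, so f = 64/Re = 64/727.1 = 0.08802 (the turbulent correlation is not needed).
Darcy-Weisbach: ΔP = f(L/D)(ρV²/2) = 0.08802·(7.99/0.0871)·(883·1.56²/2) = 0.08802·91.73·1074 = 8675 Pa.
Head loss h_f = ΔP/(ρg) = 8675/(883·9.81) = 1.00 m.

h_f ≈ 1.00 m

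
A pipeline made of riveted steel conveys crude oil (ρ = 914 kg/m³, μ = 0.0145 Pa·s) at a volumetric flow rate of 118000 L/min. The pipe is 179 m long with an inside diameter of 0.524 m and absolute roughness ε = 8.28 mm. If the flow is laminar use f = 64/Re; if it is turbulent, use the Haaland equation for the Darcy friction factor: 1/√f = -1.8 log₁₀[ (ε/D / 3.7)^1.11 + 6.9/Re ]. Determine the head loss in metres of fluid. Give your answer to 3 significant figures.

Q = 118000 L/min = 118000/60000 = 1.967 m³/s.
Cross-sectional area A = πD²/4 = π(0.524)²/4 = 0.2157 m²; mean velocity V = Q/A = 1.967/0.2157 = 9.12 m/s.
Reynolds number Re = ρVD/μ = 914 · 9.12 · 0.524 / 0.0145 = 3.012e+05.
Re > 4000 → turbulent. Relative roughness ε/D = 0.00828/0.524 = 0.0158. Haaland: 1/√f = -1.8 log₁₀[(0.0158/3.7)^1.11 + 6.9/3.012e+05] = -1.8 log₁₀[0.00234 + 2.29e-05] = 4.727, so f = 0.04476.
Darcy-Weisbach: ΔP = f(L/D)(ρV²/2) = 0.04476·(179/0.524)·(914·9.12²/2) = 0.04476·341.6·3.801e+04 = 5.811e+05 Pa.
Head loss h_f = ΔP/(ρg) = 5.811e+05/(914·9.81) = 64.8 m.

h_f ≈ 64.8 m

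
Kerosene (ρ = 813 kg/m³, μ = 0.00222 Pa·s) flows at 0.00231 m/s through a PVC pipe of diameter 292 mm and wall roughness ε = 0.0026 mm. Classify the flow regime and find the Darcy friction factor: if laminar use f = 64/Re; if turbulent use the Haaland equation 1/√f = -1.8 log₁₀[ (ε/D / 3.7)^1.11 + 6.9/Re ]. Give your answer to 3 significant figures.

Re = ρVD/μ = 813·0.00231·0.292/0.00222 = 247.
Re < 2300 → laminar, so f = 64/Re = 0.2591 (roughness is irrelevant in laminar flow).

f ≈ 0.259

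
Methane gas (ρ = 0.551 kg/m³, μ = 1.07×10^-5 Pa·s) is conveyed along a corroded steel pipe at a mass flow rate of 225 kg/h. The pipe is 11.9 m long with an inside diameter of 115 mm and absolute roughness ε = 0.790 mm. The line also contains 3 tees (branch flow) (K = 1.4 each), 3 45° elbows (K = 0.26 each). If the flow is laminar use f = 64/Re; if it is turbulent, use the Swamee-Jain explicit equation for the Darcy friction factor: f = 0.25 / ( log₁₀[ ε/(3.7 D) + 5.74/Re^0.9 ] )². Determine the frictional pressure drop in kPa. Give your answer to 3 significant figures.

ṁ = 225 kg/h = 225/3600 = 0.0625 kg/s.
A = πD²/4 = π(0.115)²/4 = 0.01039 m²; mean velocity V = ṁ/(ρA) = 0.0625/(0.551 · 0.01039) = 10.92 m/s.
Reynolds number Re = ρVD/μ = 0.551 · 10.92 · 0.115 / 1.07e-05 = 6.467e+04.
Re > 4000 → turbulent. Relative roughness ε/D = 0.00079/0.115 = 0.00687. Swamee-Jain: f = 0.25/(log₁₀[0.00687/3.7 + 5.74/6.467e+04^0.9])² = 0.25/(log₁₀[0.00186 + 0.000269])² = 0.25/(-2.673)² = 0.035.
Total minor-loss coefficient ΣK = 3·1.4 + 3·0.26 = 4.98.
ΔP = [f·L/D + ΣK]·(ρV²/2) = [0.035·11.9/0.115 + 4.98]·(0.551·10.92²/2) = [3.622 + 4.98]·32.86 = 282.6 Pa.
ΔP = 282.6 Pa = 0.283 kPa.

ΔP ≈ 0.283 kPa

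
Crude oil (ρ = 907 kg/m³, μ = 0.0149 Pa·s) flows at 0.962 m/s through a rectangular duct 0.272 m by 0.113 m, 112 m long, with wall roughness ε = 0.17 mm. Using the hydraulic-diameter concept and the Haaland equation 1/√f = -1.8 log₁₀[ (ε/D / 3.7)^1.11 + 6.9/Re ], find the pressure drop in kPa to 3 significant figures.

ΔP ≈ 9.65 kPa

Hydraulic diameter D_h = 4A/P = 4·(0.272·0.113)/(2·(0.272+0.113)) = 0.1229/0.77 = 0.1597 m.
Re = ρVD_h/μ = 907·0.962·0.1597/0.0149 = 9350.
ε/D_h = 0.00017/0.1597 = 0.00106; Haaland gives 1/√f = -1.8 log₁₀[0.000117+0.000738] = 5.522, so f = 0.03279.
ΔP = f(L/D_h)(ρV²/2) = 0.03279·112/0.1597·419.7 = 9654 Pa.
ΔP = 9.65 kPa.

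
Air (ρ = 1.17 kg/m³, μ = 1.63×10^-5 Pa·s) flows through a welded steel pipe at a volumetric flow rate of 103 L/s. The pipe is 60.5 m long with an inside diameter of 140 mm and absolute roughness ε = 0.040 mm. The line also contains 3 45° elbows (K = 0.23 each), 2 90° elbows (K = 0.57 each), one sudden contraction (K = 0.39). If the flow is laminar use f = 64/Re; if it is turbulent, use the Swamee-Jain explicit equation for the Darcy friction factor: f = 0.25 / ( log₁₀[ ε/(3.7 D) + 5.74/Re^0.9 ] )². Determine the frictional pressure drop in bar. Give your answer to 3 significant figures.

Q = 103 L/s = 103/1000 = 0.103 m³/s.
Cross-sectional area A = πD²/4 = π(0.14)²/4 = 0.01539 m²; mean velocity V = Q/A = 0.103/0.01539 = 6.691 m/s.
Reynolds number Re = ρVD/μ = 1.17 · 6.691 · 0.14 / 1.63e-05 = 6.724e+04.
Re > 4000 → turbulent. Relative roughness ε/D = 4e-05/0.14 = 0.000286. Swamee-Jain: f = 0.25/(log₁₀[0.000286/3.7 + 5.74/6.724e+04^0.9])² = 0.25/(log₁₀[7.72e-05 + 0.000259])² = 0.25/(-3.473)² = 0.02073.
Total minor-loss coefficient ΣK = 3·0.23 + 2·0.57 + 1·0.39 = 2.22.
ΔP = [f·L/D + ΣK]·(ρV²/2) = [0.02073·60.5/0.14 + 2.22]·(1.17·6.691²/2) = [8.958 + 2.22]·26.19 = 292.8 Pa.
ΔP = 292.8 Pa = 0.00293 bar.

ΔP ≈ 0.00293 bar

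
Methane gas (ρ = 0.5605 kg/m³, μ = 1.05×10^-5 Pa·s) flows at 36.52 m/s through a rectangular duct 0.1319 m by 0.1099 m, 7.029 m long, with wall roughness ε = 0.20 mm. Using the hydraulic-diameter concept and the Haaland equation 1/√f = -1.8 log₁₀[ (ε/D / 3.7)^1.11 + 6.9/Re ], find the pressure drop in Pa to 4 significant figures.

Hydraulic diameter D_h = 4A/P = 4·(0.1319·0.1099)/(2·(0.1319+0.1099)) = 0.05798/0.4836 = 0.1199 m.
Re = ρVD_h/μ = 0.5605·36.52·0.1199/1.05e-05 = 2.337e+05.
ε/D_h = 0.0002/0.1199 = 0.00167; Haaland gives 1/√f = -1.8 log₁₀[0.000193+2.95e-05] = 6.574, so f = 0.02314.
ΔP = f(L/D_h)(ρV²/2) = 0.02314·7.029/0.1199·373.8 = 507 Pa.

ΔP ≈ 507.0 Pa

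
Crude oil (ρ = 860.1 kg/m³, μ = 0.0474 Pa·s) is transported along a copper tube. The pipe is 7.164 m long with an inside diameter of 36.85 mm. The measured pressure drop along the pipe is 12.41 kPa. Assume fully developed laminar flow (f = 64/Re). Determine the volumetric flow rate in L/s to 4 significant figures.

Q ≈ 1.654 L/s

For laminar flow, f = 64/Re with Re = ρVD/μ, so Darcy-Weisbach reduces to ΔP = 32μLV/D². Solving for V: V = ΔP·D²/(32μL) = 1.241e+04·(0.03685)²/(32·0.0474·7.164) = 1.551 m/s.
Check: Re = ρVD/μ = 860.1·1.551·0.03685/0.0474 = 1037 < 2300, so the laminar assumption holds.
Q = V·A = 1.551·(π/4·0.03685²) = 0.001654 m³/s = 1.654 L/s.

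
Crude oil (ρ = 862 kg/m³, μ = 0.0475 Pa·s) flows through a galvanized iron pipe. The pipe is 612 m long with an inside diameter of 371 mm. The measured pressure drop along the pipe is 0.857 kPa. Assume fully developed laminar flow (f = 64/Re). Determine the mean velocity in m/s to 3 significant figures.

V ≈ 0.127 m/s

For laminar flow, f = 64/Re with Re = ρVD/μ, so Darcy-Weisbach reduces to ΔP = 32μLV/D². Solving for V: V = ΔP·D²/(32μL) = 857·(0.371)²/(32·0.0475·612) = 0.1268 m/s.
Check: Re = ρVD/μ = 862·0.1268·0.371/0.0475 = 853.7 < 2300, so the laminar assumption holds.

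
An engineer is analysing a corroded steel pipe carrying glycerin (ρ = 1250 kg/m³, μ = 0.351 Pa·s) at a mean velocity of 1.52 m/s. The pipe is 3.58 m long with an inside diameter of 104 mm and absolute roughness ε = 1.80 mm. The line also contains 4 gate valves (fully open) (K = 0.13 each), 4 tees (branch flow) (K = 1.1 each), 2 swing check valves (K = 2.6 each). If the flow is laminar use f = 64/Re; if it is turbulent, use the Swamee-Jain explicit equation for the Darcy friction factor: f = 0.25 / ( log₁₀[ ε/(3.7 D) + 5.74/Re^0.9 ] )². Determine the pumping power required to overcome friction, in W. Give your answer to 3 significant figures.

P ≈ 262 W

Reynolds number Re = ρVD/μ = 1250 · 1.52 · 0.104 / 0.351 = 563.
Re < 2300 → laminar flow, so f = 64/Re = 64/563 = 0.1137 (the turbulent correlation is not needed).
Total minor-loss coefficient ΣK = 4·0.13 + 4·1.1 + 2·2.6 = 10.1.
ΔP = [f·L/D + ΣK]·(ρV²/2) = [0.1137·3.58/0.104 + 10.1]·(1250·1.52²/2) = [3.913 + 10.1]·1444 = 2.026e+04 Pa.
Q = V·A = 1.52·0.008495 = 0.01291 m³/s.
Pumping power P = QΔP = 0.01291·2.026e+04 = 261.7 W = 262 W.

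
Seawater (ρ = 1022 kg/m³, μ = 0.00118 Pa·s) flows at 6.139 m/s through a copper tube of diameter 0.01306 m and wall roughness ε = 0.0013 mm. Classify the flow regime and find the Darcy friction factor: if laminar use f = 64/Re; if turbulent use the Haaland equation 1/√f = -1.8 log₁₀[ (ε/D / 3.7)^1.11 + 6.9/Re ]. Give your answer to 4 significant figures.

f ≈ 0.01961

Re = ρVD/μ = 1022·6.139·0.01306/0.00118 = 6.944e+04.
Re > 4000 → turbulent. ε/D = 1.3e-06/0.01306 = 9.95e-05; Haaland: 1/√f = -1.8 log₁₀[8.45e-06 + 9.94e-05] = 7.141, so f = 0.01961.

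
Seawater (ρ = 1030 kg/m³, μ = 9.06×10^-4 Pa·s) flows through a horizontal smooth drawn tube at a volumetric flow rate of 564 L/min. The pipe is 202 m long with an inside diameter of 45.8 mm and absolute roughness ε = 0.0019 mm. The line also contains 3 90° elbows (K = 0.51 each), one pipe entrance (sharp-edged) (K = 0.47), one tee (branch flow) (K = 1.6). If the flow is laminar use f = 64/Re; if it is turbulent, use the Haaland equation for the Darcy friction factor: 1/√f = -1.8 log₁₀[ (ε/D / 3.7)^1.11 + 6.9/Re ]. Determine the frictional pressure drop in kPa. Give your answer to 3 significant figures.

ΔP ≈ 1150 kPa

Q = 564 L/min = 564/60000 = 0.0094 m³/s.
Cross-sectional area A = πD²/4 = π(0.0458)²/4 = 0.001647 m²; mean velocity V = Q/A = 0.0094/0.001647 = 5.706 m/s.
Reynolds number Re = ρVD/μ = 1030 · 5.706 · 0.0458 / 0.000906 = 2.971e+05.
Re > 4000 → turbulent. Relative roughness ε/D = 1.9e-06/0.0458 = 4.15e-05. Haaland: 1/√f = -1.8 log₁₀[(4.15e-05/3.7)^1.11 + 6.9/2.971e+05] = -1.8 log₁₀[3.2e-06 + 2.32e-05] = 8.24, so f = 0.01473.
Total minor-loss coefficient ΣK = 3·0.51 + 1·0.47 + 1·1.6 = 3.6.
ΔP = [f·L/D + ΣK]·(ρV²/2) = [0.01473·202/0.0458 + 3.6]·(1030·5.706²/2) = [64.95 + 3.6]·1.677e+04 = 1.149e+06 Pa.
ΔP = 1.149e+06 Pa = 1150 kPa.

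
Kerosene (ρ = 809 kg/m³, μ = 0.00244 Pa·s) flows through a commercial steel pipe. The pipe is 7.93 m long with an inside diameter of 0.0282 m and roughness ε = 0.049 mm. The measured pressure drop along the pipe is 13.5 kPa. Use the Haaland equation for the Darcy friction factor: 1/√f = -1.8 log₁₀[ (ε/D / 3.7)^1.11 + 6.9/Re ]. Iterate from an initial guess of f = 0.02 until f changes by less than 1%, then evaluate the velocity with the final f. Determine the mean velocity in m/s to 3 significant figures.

V ≈ 2.01 m/s

Rearranging Darcy-Weisbach: V = √(2·ΔP·D/(f·L·ρ)). With ε/D = 4.9e-05/0.0282 = 0.00174, iterate starting from f = 0.02:
  f = 0.02 → V = √(2·1.35e+04·0.0282/(0.02·7.93·809)) = 2.436 m/s; Re = ρVD/μ = 2.278e+04; f → 0.0284
  f = 0.0284 → V = 2.044 m/s; Re = 1.911e+04; f → 0.02923
  f = 0.02923 → V = 2.015 m/s; Re = 1.884e+04; f → 0.0293
Converged (Δf/f < 1%). With the final f = 0.0293: V = √(2·1.35e+04·0.0282/(0.0293·7.93·809)) = 2.012 m/s.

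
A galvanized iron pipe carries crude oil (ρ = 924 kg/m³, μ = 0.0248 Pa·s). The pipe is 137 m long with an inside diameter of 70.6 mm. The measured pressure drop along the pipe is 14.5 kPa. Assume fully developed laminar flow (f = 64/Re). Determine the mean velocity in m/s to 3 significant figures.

For laminar flow, f = 64/Re with Re = ρVD/μ, so Darcy-Weisbach reduces to ΔP = 32μLV/D². Solving for V: V = ΔP·D²/(32μL) = 1.45e+04·(0.0706)²/(32·0.0248·137) = 0.6647 m/s.
Check: Re = ρVD/μ = 924·0.6647·0.0706/0.0248 = 1749 < 2300, so the laminar assumption holds.

V ≈ 0.665 m/s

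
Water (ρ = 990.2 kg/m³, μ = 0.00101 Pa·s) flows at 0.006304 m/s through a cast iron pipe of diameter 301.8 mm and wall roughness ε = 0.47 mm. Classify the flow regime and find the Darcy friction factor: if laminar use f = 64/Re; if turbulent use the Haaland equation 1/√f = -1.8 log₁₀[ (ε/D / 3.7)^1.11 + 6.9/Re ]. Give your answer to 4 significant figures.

Re = ρVD/μ = 990.2·0.006304·0.3018/0.00101 = 1865.
Re < 2300 → laminar, so f = 64/Re = 0.03431 (roughness is irrelevant in laminar flow).

f ≈ 0.03431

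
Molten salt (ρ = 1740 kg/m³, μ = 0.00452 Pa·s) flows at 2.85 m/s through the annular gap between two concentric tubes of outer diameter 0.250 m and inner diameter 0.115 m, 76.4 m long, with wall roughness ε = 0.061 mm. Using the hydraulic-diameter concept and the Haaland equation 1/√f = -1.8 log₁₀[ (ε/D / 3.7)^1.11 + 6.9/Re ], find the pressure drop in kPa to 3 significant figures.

ΔP ≈ 75.8 kPa

Hydraulic diameter D_h = 4A/P = D_o - D_i = 0.25 - 0.115 = 0.135 m.
Re = ρVD_h/μ = 1740·2.85·0.135/0.00452 = 1.481e+05.
ε/D_h = 6.1e-05/0.135 = 0.000452; Haaland gives 1/√f = -1.8 log₁₀[4.53e-05+4.66e-05] = 7.266, so f = 0.01894.
ΔP = f(L/D_h)(ρV²/2) = 0.01894·76.4/0.135·7067 = 7.575e+04 Pa.
ΔP = 75.8 kPa.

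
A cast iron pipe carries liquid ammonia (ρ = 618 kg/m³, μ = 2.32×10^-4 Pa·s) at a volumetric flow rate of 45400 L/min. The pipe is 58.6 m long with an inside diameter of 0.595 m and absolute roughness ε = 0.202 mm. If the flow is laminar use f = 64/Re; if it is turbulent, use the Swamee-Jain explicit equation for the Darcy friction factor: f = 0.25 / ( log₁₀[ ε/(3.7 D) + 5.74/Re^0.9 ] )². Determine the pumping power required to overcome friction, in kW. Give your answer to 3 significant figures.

Q = 45400 L/min = 45400/60000 = 0.7567 m³/s.
Cross-sectional area A = πD²/4 = π(0.595)²/4 = 0.2781 m²; mean velocity V = Q/A = 0.7567/0.2781 = 2.721 m/s.
Reynolds number Re = ρVD/μ = 618 · 2.721 · 0.595 / 0.000232 = 4.313e+06.
Re > 4000 → turbulent. Relative roughness ε/D = 0.000202/0.595 = 0.000339. Swamee-Jain: f = 0.25/(log₁₀[0.000339/3.7 + 5.74/4.313e+06^0.9])² = 0.25/(log₁₀[9.18e-05 + 6.13e-06])² = 0.25/(-4.009)² = 0.01555.
Darcy-Weisbach: ΔP = f(L/D)(ρV²/2) = 0.01555·(58.6/0.595)·(618·2.721²/2) = 0.01555·98.49·2288 = 3505 Pa.
Pumping power P = QΔP = 0.7567·3505 = 2652 W = 2.65 kW.

P ≈ 2.65 kW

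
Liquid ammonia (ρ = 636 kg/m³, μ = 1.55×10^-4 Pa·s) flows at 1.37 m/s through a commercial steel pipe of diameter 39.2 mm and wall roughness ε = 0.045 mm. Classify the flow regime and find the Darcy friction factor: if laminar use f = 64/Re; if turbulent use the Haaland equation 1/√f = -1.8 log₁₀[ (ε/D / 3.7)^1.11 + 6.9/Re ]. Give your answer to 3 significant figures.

f ≈ 0.0214

Re = ρVD/μ = 636·1.37·0.0392/0.000155 = 2.204e+05.
Re > 4000 → turbulent. ε/D = 4.5e-05/0.0392 = 0.00115; Haaland: 1/√f = -1.8 log₁₀[0.000128 + 3.13e-05] = 6.838, so f = 0.02139.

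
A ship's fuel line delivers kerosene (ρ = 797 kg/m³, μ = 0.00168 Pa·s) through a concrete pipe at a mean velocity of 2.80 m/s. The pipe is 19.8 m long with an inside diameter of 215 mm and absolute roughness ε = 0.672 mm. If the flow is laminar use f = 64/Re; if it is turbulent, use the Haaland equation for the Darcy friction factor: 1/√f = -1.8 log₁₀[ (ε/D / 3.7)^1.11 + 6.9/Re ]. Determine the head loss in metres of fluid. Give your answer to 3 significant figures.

Reynolds number Re = ρVD/μ = 797 · 2.8 · 0.215 / 0.00168 = 2.856e+05.
Re > 4000 → turbulent. Relative roughness ε/D = 0.000672/0.215 = 0.00313. Haaland: 1/√f = -1.8 log₁₀[(0.00313/3.7)^1.11 + 6.9/2.856e+05] = -1.8 log₁₀[0.000388 + 2.42e-05] = 6.093, so f = 0.02693.
Darcy-Weisbach: ΔP = f(L/D)(ρV²/2) = 0.02693·(19.8/0.215)·(797·2.8²/2) = 0.02693·92.09·3124 = 7750 Pa.
Head loss h_f = ΔP/(ρg) = 7750/(797·9.81) = 0.991 m.

h_f ≈ 0.991 m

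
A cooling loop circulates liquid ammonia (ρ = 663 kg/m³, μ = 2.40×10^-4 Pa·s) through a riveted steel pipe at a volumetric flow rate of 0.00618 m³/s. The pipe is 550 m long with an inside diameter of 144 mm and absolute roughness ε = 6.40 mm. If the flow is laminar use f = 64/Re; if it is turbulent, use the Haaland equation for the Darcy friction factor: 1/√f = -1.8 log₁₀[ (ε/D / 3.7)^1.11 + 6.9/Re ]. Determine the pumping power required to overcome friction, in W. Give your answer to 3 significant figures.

Cross-sectional area A = πD²/4 = π(0.144)²/4 = 0.01629 m²; mean velocity V = Q/A = 0.00618/0.01629 = 0.3795 m/s.
Reynolds number Re = ρVD/μ = 663 · 0.3795 · 0.144 / 0.00024 = 1.51e+05.
Re > 4000 → turbulent. Relative roughness ε/D = 0.0064/0.144 = 0.0444. Haaland: 1/√f = -1.8 log₁₀[(0.0444/3.7)^1.11 + 6.9/1.51e+05] = -1.8 log₁₀[0.00739 + 4.57e-05] = 3.832, so f = 0.0681.
Darcy-Weisbach: ΔP = f(L/D)(ρV²/2) = 0.0681·(550/0.144)·(663·0.3795²/2) = 0.0681·3819·47.73 = 1.242e+04 Pa.
Pumping power P = QΔP = 0.00618·1.242e+04 = 76.73 W = 76.7 W.

P ≈ 76.7 W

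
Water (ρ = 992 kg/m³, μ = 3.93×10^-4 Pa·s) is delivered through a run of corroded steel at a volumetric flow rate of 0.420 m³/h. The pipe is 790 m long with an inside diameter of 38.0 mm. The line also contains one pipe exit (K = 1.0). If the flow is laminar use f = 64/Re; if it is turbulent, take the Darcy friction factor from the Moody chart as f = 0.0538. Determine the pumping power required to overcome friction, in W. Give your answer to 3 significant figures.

P ≈ 0.686 W

Q = 0.420 m³/h = 0.420/3600 = 0.0001167 m³/s.
Cross-sectional area A = πD²/4 = π(0.038)²/4 = 0.001134 m²; mean velocity V = Q/A = 0.0001167/0.001134 = 0.1029 m/s.
Reynolds number Re = ρVD/μ = 992 · 0.1029 · 0.038 / 0.000393 = 9867.
Re > 4000 → turbulent; use the Moody-chart value f = 0.0538.
Total minor-loss coefficient ΣK = 1·1 = 1.
ΔP = [f·L/D + ΣK]·(ρV²/2) = [0.0538·790/0.038 + 1]·(992·0.1029²/2) = [1118 + 1]·5.249 = 5876 Pa.
Pumping power P = QΔP = 0.0001167·5876 = 0.6855 W = 0.686 W.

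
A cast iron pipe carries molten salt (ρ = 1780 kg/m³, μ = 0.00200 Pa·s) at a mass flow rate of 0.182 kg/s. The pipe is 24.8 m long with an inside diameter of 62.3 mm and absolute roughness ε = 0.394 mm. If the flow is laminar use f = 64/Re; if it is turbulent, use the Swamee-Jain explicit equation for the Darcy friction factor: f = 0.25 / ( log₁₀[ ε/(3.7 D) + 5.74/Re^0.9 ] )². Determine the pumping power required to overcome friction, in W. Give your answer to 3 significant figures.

A = πD²/4 = π(0.0623)²/4 = 0.003048 m²; mean velocity V = ṁ/(ρA) = 0.182/(1780 · 0.003048) = 0.03354 m/s.
Reynolds number Re = ρVD/μ = 1780 · 0.03354 · 0.0623 / 0.002 = 1860.
Re < 2300 → laminar flow, so f = 64/Re = 64/1860 = 0.03441 (the turbulent correlation is not needed).
Darcy-Weisbach: ΔP = f(L/D)(ρV²/2) = 0.03441·(24.8/0.0623)·(1780·0.03354²/2) = 0.03441·398.1·1.001 = 13.72 Pa.
Q = ṁ/ρ = 0.182/1780 = 0.0001022 m³/s.
Pumping power P = QΔP = 0.0001022·13.72 = 0.001402 W = 0.00140 W.

P ≈ 0.00140 W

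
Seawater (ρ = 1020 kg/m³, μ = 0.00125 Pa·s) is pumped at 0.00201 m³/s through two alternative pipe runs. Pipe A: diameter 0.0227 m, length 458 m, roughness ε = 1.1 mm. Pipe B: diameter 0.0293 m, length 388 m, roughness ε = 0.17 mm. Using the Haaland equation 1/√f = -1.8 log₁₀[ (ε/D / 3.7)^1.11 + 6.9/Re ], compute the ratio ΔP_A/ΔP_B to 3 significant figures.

ΔP_A/ΔP_B ≈ 9.11

Pipe A: V = Q/A = 0.00201/0.0004047 = 4.967 m/s; Re = 9.2e+04; ε/D = 0.0485; Haaland → f = 0.07093; ΔP_A = f(L/D)(ρV²/2) = 1.8e+07 Pa.
Pipe B: V = Q/A = 0.00201/0.0006743 = 2.981 m/s; Re = 7.127e+04; ε/D = 0.0058; Haaland → f = 0.03292; ΔP_B = f(L/D)(ρV²/2) = 1.976e+06 Pa.
ΔP_A/ΔP_B = 1.8e+07/1.976e+06 = 9.11.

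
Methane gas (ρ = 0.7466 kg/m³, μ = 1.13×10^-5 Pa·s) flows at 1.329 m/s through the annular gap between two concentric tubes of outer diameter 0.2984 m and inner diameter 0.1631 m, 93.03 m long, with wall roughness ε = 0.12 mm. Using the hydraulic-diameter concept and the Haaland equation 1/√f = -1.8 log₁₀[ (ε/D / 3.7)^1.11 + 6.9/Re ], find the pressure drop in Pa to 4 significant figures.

Hydraulic diameter D_h = 4A/P = D_o - D_i = 0.2984 - 0.1631 = 0.1353 m.
Re = ρVD_h/μ = 0.7466·1.329·0.1353/1.13e-05 = 1.188e+04.
ε/D_h = 0.00012/0.1353 = 0.000887; Haaland gives 1/√f = -1.8 log₁₀[9.58e-05+0.000581] = 5.705, so f = 0.03072.
ΔP = f(L/D_h)(ρV²/2) = 0.03072·93.03/0.1353·0.6593 = 13.93 Pa.

ΔP ≈ 13.93 Pa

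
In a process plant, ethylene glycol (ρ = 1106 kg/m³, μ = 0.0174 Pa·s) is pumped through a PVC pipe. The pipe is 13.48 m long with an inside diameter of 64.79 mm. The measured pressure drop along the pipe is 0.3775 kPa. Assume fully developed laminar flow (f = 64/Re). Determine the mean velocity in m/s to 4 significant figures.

For laminar flow, f = 64/Re with Re = ρVD/μ, so Darcy-Weisbach reduces to ΔP = 32μLV/D². Solving for V: V = ΔP·D²/(32μL) = 377.5·(0.06479)²/(32·0.0174·13.48) = 0.2111 m/s.
Check: Re = ρVD/μ = 1106·0.2111·0.06479/0.0174 = 869.5 < 2300, so the laminar assumption holds.

V ≈ 0.2111 m/s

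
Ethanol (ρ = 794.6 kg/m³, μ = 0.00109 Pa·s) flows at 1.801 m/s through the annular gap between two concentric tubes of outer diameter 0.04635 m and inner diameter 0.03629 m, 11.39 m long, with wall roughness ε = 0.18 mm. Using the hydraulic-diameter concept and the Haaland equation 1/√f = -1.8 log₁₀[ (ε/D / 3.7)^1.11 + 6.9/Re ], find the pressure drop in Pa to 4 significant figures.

ΔP ≈ 72450 Pa

Hydraulic diameter D_h = 4A/P = D_o - D_i = 0.04635 - 0.03629 = 0.01006 m.
Re = ρVD_h/μ = 794.6·1.801·0.01006/0.00109 = 1.321e+04.
ε/D_h = 0.00018/0.01006 = 0.0179; Haaland gives 1/√f = -1.8 log₁₀[0.00269+0.000522] = 4.488, so f = 0.04965.
ΔP = f(L/D_h)(ρV²/2) = 0.04965·11.39/0.01006·1289 = 7.245e+04 Pa.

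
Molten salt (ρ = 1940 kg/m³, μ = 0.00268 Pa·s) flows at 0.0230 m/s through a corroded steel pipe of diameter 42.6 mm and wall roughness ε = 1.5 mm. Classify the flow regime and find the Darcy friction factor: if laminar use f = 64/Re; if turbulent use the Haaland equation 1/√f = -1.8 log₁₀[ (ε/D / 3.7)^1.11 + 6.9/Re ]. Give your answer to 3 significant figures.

f ≈ 0.0902

Re = ρVD/μ = 1940·0.023·0.0426/0.00268 = 709.3.
Re < 2300 → laminar, so f = 64/Re = 0.09024 (roughness is irrelevant in laminar flow).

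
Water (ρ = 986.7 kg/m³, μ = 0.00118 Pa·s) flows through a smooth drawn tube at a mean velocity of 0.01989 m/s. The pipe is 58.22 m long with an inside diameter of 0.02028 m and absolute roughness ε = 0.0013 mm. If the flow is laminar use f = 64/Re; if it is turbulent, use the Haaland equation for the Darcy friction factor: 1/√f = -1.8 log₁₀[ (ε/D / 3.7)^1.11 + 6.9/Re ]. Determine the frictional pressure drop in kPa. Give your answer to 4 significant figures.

ΔP ≈ 0.1063 kPa

Reynolds number Re = ρVD/μ = 986.7 · 0.01989 · 0.02028 / 0.00118 = 337.3.
Re < 2300 → laminar flow, so f = 64/Re = 64/337.3 = 0.1897 (the turbulent correlation is not needed).
Darcy-Weisbach: ΔP = f(L/D)(ρV²/2) = 0.1897·(58.22/0.02028)·(986.7·0.01989²/2) = 0.1897·2871·0.1952 = 106.3 Pa.
ΔP = 106.3 Pa = 0.1063 kPa.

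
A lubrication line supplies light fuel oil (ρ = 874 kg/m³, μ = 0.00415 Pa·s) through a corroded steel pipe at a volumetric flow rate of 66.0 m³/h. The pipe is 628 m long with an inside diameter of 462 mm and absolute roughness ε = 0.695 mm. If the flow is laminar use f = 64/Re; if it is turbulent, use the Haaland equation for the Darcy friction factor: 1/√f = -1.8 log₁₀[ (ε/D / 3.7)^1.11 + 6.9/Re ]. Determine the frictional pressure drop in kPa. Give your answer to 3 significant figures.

Q = 66.0 m³/h = 66.0/3600 = 0.01833 m³/s.
Cross-sectional area A = πD²/4 = π(0.462)²/4 = 0.1676 m²; mean velocity V = Q/A = 0.01833/0.1676 = 0.1094 m/s.
Reynolds number Re = ρVD/μ = 874 · 0.1094 · 0.462 / 0.00415 = 1.064e+04.
Re > 4000 → turbulent. Relative roughness ε/D = 0.000695/0.462 = 0.0015. Haaland: 1/√f = -1.8 log₁₀[(0.0015/3.7)^1.11 + 6.9/1.064e+04] = -1.8 log₁₀[0.000172 + 0.000648] = 5.554, so f = 0.03241.
Darcy-Weisbach: ΔP = f(L/D)(ρV²/2) = 0.03241·(628/0.462)·(874·0.1094²/2) = 0.03241·1359·5.227 = 230.3 Pa.
ΔP = 230.3 Pa = 0.230 kPa.

ΔP ≈ 0.230 kPa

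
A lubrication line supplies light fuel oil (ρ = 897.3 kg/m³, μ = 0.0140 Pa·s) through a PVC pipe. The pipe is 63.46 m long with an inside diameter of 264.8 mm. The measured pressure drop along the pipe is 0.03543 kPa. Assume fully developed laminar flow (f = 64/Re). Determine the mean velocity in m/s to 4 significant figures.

V ≈ 0.08738 m/s

For laminar flow, f = 64/Re with Re = ρVD/μ, so Darcy-Weisbach reduces to ΔP = 32μLV/D². Solving for V: V = ΔP·D²/(32μL) = 35.43·(0.2648)²/(32·0.014·63.46) = 0.08738 m/s.
Check: Re = ρVD/μ = 897.3·0.08738·0.2648/0.014 = 1483 < 2300, so the laminar assumption holds.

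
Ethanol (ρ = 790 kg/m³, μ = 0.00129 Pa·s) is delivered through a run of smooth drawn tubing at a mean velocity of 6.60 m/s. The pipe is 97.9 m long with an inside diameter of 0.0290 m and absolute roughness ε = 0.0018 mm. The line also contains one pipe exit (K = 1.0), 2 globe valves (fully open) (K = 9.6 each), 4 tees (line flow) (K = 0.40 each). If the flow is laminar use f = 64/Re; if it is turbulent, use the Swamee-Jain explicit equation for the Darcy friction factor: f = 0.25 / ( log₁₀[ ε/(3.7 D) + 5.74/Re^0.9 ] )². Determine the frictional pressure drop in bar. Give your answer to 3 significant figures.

ΔP ≈ 14.0 bar

Reynolds number Re = ρVD/μ = 790 · 6.6 · 0.029 / 0.00129 = 1.172e+05.
Re > 4000 → turbulent. Relative roughness ε/D = 1.8e-06/0.029 = 6.21e-05. Swamee-Jain: f = 0.25/(log₁₀[6.21e-05/3.7 + 5.74/1.172e+05^0.9])² = 0.25/(log₁₀[1.68e-05 + 0.000157])² = 0.25/(-3.759)² = 0.01769.
Total minor-loss coefficient ΣK = 1·1 + 2·9.6 + 4·0.4 = 21.8.
ΔP = [f·L/D + ΣK]·(ρV²/2) = [0.01769·97.9/0.029 + 21.8]·(790·6.6²/2) = [59.72 + 21.8]·1.721e+04 = 1.403e+06 Pa.
ΔP = 1.403e+06 Pa = 14.0 bar.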